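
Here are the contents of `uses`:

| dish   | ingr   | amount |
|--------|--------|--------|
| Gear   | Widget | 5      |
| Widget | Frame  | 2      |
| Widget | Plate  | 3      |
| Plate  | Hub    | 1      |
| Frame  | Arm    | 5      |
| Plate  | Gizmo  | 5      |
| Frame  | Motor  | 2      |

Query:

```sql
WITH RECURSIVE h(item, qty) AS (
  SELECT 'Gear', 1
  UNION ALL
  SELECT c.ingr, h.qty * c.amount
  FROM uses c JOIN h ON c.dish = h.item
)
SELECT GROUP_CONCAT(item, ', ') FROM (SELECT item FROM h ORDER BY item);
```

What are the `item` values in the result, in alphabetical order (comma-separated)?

Base: (Gear, qty=1).
Iteration 1: components of {Gear} -> Widget = 1*5 = 5.
Iteration 2: components of {Widget} -> Frame = 5*2 = 10, Plate = 5*3 = 15.
Iteration 3: components of {Frame,Plate} -> Arm = 10*5 = 50, Gizmo = 15*5 = 75, Hub = 15*1 = 15, Motor = 10*2 = 20.
Iteration 4: no further components; recursion stops.

Arm, Frame, Gear, Gizmo, Hub, Motor, Plate, Widget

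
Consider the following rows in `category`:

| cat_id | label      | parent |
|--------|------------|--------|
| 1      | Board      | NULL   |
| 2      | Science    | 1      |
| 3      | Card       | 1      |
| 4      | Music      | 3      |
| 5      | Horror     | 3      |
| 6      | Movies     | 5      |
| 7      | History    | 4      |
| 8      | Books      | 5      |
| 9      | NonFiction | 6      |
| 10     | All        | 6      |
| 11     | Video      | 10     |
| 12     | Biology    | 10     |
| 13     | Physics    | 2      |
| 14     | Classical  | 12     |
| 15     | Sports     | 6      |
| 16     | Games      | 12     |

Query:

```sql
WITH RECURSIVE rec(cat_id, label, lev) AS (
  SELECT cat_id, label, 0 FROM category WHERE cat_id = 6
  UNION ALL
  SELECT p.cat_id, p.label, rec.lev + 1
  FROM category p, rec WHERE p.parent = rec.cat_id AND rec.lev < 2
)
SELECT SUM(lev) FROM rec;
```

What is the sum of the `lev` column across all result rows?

7

Base: cat_id=6 (Movies) at lev 0.
Iteration 1: rows with parent in {6} -> NonFiction (id 9, lev 1), All (id 10, lev 1), Sports (id 15, lev 1).
Iteration 2: rows with parent in {9,10,15} -> Video (id 11, lev 2), Biology (id 12, lev 2).
Iteration 3: lev < 2 fails for all current rows; recursion stops.
SUM(lev) = 0 + 1 + 1 + 1 + 2 + 2 = 7.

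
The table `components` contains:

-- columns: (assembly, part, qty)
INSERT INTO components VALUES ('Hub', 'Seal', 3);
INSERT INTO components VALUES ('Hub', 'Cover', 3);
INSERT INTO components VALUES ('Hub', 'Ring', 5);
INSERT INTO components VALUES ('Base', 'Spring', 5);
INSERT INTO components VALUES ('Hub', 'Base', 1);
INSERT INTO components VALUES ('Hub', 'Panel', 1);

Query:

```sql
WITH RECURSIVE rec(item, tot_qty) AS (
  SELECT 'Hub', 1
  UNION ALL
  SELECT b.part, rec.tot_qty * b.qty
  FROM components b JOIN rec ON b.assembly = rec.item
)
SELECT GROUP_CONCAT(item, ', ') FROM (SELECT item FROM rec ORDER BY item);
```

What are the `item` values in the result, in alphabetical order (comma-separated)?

Base: (Hub, tot_qty=1).
Iteration 1: components of {Hub} -> Base = 1*1 = 1, Cover = 1*3 = 3, Panel = 1*1 = 1, Ring = 1*5 = 5, Seal = 1*3 = 3.
Iteration 2: components of {Base,Cover,Panel,Ring,Seal} -> Spring = 1*5 = 5.
Iteration 3: no further components; recursion stops.

Base, Cover, Hub, Panel, Ring, Seal, Spring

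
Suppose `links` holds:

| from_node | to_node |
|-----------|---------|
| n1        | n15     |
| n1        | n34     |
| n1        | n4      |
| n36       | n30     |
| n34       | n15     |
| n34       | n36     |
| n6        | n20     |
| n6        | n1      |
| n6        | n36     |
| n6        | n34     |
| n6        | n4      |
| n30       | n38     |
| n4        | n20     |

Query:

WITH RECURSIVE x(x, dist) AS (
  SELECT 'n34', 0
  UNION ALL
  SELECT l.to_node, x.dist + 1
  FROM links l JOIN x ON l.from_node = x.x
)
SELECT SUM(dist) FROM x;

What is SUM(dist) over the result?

7

Base: (n34, dist=0).
Iteration 1: edges from {n34} -> (n15, dist=1), (n36, dist=1).
Iteration 2: edges from {n15,n36} -> (n30, dist=2).
Iteration 3: edges from {n30} -> (n38, dist=3).
Iteration 4: no outgoing edges from {n38}; recursion stops.
SUM(dist) = 0 + 1 + 1 + 2 + 3 = 7.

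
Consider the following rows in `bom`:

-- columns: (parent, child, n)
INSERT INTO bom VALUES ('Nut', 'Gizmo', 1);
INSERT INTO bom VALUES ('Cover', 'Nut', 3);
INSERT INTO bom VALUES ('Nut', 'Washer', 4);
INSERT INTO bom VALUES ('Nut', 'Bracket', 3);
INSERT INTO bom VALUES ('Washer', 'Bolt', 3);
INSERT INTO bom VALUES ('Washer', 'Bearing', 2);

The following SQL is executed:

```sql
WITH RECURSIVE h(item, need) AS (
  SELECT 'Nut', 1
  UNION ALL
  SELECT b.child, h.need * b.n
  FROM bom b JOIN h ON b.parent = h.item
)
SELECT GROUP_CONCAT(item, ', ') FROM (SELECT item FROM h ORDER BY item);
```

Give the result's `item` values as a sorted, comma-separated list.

Base: (Nut, need=1).
Iteration 1: components of {Nut} -> Bracket = 1*3 = 3, Gizmo = 1*1 = 1, Washer = 1*4 = 4.
Iteration 2: components of {Bracket,Gizmo,Washer} -> Bearing = 4*2 = 8, Bolt = 4*3 = 12.
Iteration 3: no further components; recursion stops.

Bearing, Bolt, Bracket, Gizmo, Nut, Washer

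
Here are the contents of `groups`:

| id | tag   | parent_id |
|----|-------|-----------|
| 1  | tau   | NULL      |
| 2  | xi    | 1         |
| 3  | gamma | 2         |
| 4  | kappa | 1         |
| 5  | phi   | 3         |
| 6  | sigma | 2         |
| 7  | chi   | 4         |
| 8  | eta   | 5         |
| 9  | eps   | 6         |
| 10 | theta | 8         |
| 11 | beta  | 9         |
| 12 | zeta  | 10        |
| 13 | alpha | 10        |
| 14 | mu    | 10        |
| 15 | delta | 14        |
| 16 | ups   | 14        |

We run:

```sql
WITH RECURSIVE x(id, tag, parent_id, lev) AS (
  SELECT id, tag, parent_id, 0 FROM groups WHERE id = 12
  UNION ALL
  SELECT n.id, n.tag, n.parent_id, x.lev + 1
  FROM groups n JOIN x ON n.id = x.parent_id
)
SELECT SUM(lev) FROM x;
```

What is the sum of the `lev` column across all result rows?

Base: id=12 (zeta), parent_id=10, lev 0.
Iteration 1: join on id=10 -> theta (id 10, parent_id=8, lev 1).
Iteration 2: join on id=8 -> eta (id 8, parent_id=5, lev 2).
Iteration 3: join on id=5 -> phi (id 5, parent_id=3, lev 3).
Iteration 4: join on id=3 -> gamma (id 3, parent_id=2, lev 4).
Iteration 5: join on id=2 -> xi (id 2, parent_id=1, lev 5).
Iteration 6: join on id=1 -> tau (id 1, parent_id=NULL, lev 6).
Iteration 7: parent_id is NULL; no match; recursion stops.
SUM(lev) = 0 + 1 + 2 + 3 + 4 + 5 + 6 = 21.

21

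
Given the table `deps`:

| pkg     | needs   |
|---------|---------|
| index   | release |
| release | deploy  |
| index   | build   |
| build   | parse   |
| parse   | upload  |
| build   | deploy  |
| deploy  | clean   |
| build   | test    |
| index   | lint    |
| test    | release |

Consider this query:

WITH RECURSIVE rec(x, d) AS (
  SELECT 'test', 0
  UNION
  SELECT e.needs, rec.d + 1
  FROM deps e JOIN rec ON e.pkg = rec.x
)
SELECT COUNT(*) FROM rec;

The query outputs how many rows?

4

Base: (test, d=0).
Iteration 1: edges from {test} -> (release, d=1).
Iteration 2: edges from {release} -> (deploy, d=2).
Iteration 3: edges from {deploy} -> (clean, d=3).
Iteration 4: no outgoing edges from {clean}; recursion stops.
Total rows emitted: 4.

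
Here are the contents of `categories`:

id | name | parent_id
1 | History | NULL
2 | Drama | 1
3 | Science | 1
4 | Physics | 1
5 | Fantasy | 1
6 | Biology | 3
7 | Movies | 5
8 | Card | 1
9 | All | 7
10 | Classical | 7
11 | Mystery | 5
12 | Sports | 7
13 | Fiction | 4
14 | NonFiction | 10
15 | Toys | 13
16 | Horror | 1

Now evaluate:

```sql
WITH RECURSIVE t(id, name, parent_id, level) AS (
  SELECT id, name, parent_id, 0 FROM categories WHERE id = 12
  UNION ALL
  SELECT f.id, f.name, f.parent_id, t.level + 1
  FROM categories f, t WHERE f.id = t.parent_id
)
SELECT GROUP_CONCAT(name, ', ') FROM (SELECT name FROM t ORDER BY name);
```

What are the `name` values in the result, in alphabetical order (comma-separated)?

Fantasy, History, Movies, Sports

Base: id=12 (Sports), parent_id=7, level 0.
Iteration 1: join on id=7 -> Movies (id 7, parent_id=5, level 1).
Iteration 2: join on id=5 -> Fantasy (id 5, parent_id=1, level 2).
Iteration 3: join on id=1 -> History (id 1, parent_id=NULL, level 3).
Iteration 4: parent_id is NULL; no match; recursion stops.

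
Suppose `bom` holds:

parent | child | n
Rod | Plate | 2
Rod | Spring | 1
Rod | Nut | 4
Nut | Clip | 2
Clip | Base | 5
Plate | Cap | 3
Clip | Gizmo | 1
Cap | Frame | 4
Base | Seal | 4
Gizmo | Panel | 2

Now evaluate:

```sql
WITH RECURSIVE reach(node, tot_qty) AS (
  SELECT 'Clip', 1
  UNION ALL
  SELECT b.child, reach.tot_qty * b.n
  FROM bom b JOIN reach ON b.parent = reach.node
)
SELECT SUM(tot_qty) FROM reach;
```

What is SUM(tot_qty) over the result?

29

Base: (Clip, tot_qty=1).
Iteration 1: components of {Clip} -> Base = 1*5 = 5, Gizmo = 1*1 = 1.
Iteration 2: components of {Base,Gizmo} -> Panel = 1*2 = 2, Seal = 5*4 = 20.
Iteration 3: no further components; recursion stops.
SUM(tot_qty) = 1 + 5 + 1 + 20 + 2 = 29.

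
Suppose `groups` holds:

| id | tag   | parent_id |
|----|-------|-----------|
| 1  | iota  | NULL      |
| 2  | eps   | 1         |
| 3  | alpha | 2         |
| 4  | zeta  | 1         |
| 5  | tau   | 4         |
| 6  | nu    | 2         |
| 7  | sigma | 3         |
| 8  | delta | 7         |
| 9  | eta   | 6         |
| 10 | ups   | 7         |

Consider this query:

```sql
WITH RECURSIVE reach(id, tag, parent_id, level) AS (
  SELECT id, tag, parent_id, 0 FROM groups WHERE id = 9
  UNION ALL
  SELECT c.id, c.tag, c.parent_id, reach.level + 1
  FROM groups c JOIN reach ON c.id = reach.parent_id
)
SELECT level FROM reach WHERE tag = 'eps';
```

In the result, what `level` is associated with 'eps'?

Base: id=9 (eta), parent_id=6, level 0.
Iteration 1: join on id=6 -> nu (id 6, parent_id=2, level 1).
Iteration 2: join on id=2 -> eps (id 2, parent_id=1, level 2).
Iteration 3: join on id=1 -> iota (id 1, parent_id=NULL, level 3).
Iteration 4: parent_id is NULL; no match; recursion stops.

2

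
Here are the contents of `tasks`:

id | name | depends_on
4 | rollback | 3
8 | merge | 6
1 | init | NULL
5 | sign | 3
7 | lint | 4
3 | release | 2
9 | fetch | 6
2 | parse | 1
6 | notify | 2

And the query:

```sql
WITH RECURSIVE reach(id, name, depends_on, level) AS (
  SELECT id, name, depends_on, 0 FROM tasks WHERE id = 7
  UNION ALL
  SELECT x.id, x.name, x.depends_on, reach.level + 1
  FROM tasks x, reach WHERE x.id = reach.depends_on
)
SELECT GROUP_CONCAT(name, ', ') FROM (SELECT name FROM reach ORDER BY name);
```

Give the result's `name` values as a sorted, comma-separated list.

Base: id=7 (lint), depends_on=4, level 0.
Iteration 1: join on id=4 -> rollback (id 4, depends_on=3, level 1).
Iteration 2: join on id=3 -> release (id 3, depends_on=2, level 2).
Iteration 3: join on id=2 -> parse (id 2, depends_on=1, level 3).
Iteration 4: join on id=1 -> init (id 1, depends_on=NULL, level 4).
Iteration 5: depends_on is NULL; no match; recursion stops.

init, lint, parse, release, rollback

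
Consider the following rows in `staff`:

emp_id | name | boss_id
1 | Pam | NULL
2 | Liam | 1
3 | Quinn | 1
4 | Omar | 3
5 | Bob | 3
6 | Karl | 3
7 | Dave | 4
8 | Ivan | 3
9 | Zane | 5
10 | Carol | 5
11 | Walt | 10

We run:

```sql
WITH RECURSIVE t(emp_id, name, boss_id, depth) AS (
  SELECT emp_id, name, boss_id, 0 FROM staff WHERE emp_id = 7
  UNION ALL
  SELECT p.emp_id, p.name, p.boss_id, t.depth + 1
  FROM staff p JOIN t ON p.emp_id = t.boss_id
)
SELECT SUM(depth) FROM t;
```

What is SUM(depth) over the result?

6

Base: emp_id=7 (Dave), boss_id=4, depth 0.
Iteration 1: join on emp_id=4 -> Omar (id 4, boss_id=3, depth 1).
Iteration 2: join on emp_id=3 -> Quinn (id 3, boss_id=1, depth 2).
Iteration 3: join on emp_id=1 -> Pam (id 1, boss_id=NULL, depth 3).
Iteration 4: boss_id is NULL; no match; recursion stops.
SUM(depth) = 0 + 1 + 2 + 3 = 6.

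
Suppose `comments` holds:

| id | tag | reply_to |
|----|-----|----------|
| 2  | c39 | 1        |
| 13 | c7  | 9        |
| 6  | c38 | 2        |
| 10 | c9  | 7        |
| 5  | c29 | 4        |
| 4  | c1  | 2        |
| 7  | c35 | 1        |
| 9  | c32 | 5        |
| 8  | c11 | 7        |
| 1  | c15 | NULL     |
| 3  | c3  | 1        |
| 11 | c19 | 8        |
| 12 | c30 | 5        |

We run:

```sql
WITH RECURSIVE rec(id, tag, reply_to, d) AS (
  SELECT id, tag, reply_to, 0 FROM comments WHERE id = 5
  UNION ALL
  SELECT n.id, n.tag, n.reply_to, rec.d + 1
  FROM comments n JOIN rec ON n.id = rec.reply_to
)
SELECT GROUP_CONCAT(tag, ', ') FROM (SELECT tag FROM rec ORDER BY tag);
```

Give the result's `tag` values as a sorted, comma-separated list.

c1, c15, c29, c39

Base: id=5 (c29), reply_to=4, d 0.
Iteration 1: join on id=4 -> c1 (id 4, reply_to=2, d 1).
Iteration 2: join on id=2 -> c39 (id 2, reply_to=1, d 2).
Iteration 3: join on id=1 -> c15 (id 1, reply_to=NULL, d 3).
Iteration 4: reply_to is NULL; no match; recursion stops.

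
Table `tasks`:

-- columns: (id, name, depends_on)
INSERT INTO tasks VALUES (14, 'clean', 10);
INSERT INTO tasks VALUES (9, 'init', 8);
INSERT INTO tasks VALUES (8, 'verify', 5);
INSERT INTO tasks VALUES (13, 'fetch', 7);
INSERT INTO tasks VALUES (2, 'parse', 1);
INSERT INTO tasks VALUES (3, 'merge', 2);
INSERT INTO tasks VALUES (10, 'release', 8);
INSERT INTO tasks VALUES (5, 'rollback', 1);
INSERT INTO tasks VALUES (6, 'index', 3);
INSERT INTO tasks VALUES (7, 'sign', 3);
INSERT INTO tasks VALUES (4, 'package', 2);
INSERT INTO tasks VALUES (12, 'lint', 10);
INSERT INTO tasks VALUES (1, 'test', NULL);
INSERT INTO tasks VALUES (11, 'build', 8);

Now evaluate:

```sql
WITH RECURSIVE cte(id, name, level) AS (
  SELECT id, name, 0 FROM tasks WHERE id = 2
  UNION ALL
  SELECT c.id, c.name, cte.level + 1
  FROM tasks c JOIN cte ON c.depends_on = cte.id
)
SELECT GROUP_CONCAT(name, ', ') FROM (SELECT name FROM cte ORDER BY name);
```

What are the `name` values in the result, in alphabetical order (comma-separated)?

Base: id=2 (parse) at level 0.
Iteration 1: rows with depends_on in {2} -> merge (id 3, level 1), package (id 4, level 1).
Iteration 2: rows with depends_on in {3,4} -> index (id 6, level 2), sign (id 7, level 2).
Iteration 3: rows with depends_on in {6,7} -> fetch (id 13, level 3).
Iteration 4: no rows with depends_on in {13}; recursion stops.

fetch, index, merge, package, parse, sign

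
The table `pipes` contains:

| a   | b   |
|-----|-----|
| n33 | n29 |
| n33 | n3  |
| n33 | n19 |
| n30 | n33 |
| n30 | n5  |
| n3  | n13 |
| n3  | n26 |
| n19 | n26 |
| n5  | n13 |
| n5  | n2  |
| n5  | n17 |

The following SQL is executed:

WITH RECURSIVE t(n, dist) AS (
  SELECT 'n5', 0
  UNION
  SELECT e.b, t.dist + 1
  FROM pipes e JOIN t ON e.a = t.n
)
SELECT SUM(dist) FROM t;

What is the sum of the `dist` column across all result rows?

3

Base: (n5, dist=0).
Iteration 1: edges from {n5} -> (n13, dist=1), (n17, dist=1), (n2, dist=1).
Iteration 2: no outgoing edges from {n13,n17,n2}; recursion stops.
SUM(dist) = 0 + 1 + 1 + 1 = 3.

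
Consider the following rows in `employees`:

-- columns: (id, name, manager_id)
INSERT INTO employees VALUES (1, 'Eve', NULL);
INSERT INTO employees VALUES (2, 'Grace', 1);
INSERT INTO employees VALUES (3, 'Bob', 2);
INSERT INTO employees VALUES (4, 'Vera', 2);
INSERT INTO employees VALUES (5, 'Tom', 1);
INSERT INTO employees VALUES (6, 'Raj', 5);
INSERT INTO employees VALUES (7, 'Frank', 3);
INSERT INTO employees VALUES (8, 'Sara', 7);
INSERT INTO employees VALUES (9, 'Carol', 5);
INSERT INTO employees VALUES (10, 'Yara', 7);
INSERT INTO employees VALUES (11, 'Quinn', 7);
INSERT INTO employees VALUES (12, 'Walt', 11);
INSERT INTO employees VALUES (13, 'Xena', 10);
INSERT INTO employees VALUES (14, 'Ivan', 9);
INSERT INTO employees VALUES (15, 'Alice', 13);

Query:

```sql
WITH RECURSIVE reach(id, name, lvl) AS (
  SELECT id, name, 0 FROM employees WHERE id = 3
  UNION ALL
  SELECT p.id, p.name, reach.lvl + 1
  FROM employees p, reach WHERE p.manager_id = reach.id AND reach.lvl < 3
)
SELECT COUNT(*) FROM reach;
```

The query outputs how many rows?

7

Base: id=3 (Bob) at lvl 0.
Iteration 1: rows with manager_id in {3} -> Frank (id 7, lvl 1).
Iteration 2: rows with manager_id in {7} -> Sara (id 8, lvl 2), Yara (id 10, lvl 2), Quinn (id 11, lvl 2).
Iteration 3: rows with manager_id in {8,10,11} -> Walt (id 12, lvl 3), Xena (id 13, lvl 3).
Iteration 4: lvl < 3 fails for all current rows; recursion stops.
Total rows emitted: 7.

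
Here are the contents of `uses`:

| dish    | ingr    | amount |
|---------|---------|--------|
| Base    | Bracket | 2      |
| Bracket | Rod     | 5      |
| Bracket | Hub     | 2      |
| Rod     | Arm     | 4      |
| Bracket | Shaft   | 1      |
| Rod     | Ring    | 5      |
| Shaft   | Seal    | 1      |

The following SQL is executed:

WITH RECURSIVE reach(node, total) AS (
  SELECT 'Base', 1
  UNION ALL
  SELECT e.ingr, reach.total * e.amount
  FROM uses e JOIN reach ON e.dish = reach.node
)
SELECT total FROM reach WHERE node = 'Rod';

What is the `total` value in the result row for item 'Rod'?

Base: (Base, total=1).
Iteration 1: components of {Base} -> Bracket = 1*2 = 2.
Iteration 2: components of {Bracket} -> Hub = 2*2 = 4, Rod = 2*5 = 10, Shaft = 2*1 = 2.
Iteration 3: components of {Hub,Rod,Shaft} -> Arm = 10*4 = 40, Ring = 10*5 = 50, Seal = 2*1 = 2.
Iteration 4: no further components; recursion stops.

10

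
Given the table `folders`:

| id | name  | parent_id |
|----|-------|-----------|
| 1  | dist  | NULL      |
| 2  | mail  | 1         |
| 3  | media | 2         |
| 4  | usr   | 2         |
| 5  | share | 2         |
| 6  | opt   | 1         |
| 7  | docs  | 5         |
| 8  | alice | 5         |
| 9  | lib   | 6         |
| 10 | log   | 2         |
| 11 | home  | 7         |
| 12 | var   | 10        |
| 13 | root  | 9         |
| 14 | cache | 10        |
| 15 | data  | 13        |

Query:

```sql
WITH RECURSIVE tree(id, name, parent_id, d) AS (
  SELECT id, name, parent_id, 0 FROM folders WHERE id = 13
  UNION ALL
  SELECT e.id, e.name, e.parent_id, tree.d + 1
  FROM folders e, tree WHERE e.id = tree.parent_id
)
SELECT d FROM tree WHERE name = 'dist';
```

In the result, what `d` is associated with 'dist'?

Base: id=13 (root), parent_id=9, d 0.
Iteration 1: join on id=9 -> lib (id 9, parent_id=6, d 1).
Iteration 2: join on id=6 -> opt (id 6, parent_id=1, d 2).
Iteration 3: join on id=1 -> dist (id 1, parent_id=NULL, d 3).
Iteration 4: parent_id is NULL; no match; recursion stops.

3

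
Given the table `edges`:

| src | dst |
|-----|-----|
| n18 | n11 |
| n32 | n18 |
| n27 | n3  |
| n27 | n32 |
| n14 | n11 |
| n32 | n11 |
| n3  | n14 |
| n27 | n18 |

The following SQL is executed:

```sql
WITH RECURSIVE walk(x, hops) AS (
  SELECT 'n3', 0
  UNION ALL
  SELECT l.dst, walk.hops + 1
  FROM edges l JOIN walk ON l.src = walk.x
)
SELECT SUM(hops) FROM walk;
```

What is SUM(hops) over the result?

Base: (n3, hops=0).
Iteration 1: edges from {n3} -> (n14, hops=1).
Iteration 2: edges from {n14} -> (n11, hops=2).
Iteration 3: no outgoing edges from {n11}; recursion stops.
SUM(hops) = 0 + 1 + 2 = 3.

3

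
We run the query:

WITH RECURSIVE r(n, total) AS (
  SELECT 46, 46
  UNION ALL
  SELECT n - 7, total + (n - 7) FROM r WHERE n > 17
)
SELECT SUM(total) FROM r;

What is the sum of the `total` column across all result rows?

Base: n=46, total=46.
Iteration 1: 46 > 17 holds -> n = 46 - 7 = 39, total = 46 + 39 = 85.
Iteration 2: 39 > 17 holds -> n = 39 - 7 = 32, total = 85 + 32 = 117.
Iteration 3: 32 > 17 holds -> n = 32 - 7 = 25, total = 117 + 25 = 142.
Iteration 4: 25 > 17 holds -> n = 25 - 7 = 18, total = 142 + 18 = 160.
Iteration 5: 18 > 17 holds -> n = 18 - 7 = 11, total = 160 + 11 = 171.
Iteration 6: 11 > 17 fails; recursion stops.
SUM(total) = 46 + 85 + 117 + 142 + 160 + 171 = 721.

721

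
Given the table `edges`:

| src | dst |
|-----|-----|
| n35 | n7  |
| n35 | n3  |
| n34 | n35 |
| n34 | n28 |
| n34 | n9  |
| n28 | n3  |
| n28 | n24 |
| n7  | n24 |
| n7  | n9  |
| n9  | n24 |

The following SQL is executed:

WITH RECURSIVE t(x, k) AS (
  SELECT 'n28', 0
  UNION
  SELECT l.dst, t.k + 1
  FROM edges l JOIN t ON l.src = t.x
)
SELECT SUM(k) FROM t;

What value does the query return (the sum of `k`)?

2

Base: (n28, k=0).
Iteration 1: edges from {n28} -> (n24, k=1), (n3, k=1).
Iteration 2: no outgoing edges from {n24,n3}; recursion stops.
SUM(k) = 0 + 1 + 1 = 2.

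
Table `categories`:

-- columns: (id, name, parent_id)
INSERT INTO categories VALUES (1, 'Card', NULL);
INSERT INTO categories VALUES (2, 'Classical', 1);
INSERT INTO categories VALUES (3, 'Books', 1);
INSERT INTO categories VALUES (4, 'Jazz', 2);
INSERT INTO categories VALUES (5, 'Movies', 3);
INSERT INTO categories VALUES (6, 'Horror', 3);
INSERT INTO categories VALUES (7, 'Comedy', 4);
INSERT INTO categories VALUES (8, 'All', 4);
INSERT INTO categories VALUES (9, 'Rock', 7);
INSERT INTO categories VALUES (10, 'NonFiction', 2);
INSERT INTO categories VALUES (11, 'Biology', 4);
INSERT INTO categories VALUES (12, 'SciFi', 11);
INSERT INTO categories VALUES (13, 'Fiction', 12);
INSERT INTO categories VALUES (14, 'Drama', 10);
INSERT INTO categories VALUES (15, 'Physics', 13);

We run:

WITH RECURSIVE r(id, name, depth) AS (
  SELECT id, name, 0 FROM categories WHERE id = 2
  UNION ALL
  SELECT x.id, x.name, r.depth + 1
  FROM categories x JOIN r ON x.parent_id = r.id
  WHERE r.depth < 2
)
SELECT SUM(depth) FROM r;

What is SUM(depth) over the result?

Base: id=2 (Classical) at depth 0.
Iteration 1: rows with parent_id in {2} -> Jazz (id 4, depth 1), NonFiction (id 10, depth 1).
Iteration 2: rows with parent_id in {4,10} -> Comedy (id 7, depth 2), All (id 8, depth 2), Biology (id 11, depth 2), Drama (id 14, depth 2).
Iteration 3: depth < 2 fails for all current rows; recursion stops.
SUM(depth) = 0 + 1 + 1 + 2 + 2 + 2 + 2 = 10.

10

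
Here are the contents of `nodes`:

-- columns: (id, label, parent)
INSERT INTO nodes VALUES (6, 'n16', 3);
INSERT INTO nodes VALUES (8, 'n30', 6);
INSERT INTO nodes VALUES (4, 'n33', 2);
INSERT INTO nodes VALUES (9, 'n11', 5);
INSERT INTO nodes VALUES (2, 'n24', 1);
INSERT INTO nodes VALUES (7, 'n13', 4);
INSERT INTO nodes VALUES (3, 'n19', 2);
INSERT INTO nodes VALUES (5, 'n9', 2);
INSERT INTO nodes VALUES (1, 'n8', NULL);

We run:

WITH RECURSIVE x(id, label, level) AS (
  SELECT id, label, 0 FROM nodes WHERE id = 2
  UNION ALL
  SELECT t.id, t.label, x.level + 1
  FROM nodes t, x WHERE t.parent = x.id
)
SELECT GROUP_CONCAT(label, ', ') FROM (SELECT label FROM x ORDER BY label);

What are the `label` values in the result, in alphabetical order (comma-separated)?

Base: id=2 (n24) at level 0.
Iteration 1: rows with parent in {2} -> n19 (id 3, level 1), n33 (id 4, level 1), n9 (id 5, level 1).
Iteration 2: rows with parent in {3,4,5} -> n16 (id 6, level 2), n13 (id 7, level 2), n11 (id 9, level 2).
Iteration 3: rows with parent in {6,7,9} -> n30 (id 8, level 3).
Iteration 4: no rows with parent in {8}; recursion stops.

n11, n13, n16, n19, n24, n30, n33, n9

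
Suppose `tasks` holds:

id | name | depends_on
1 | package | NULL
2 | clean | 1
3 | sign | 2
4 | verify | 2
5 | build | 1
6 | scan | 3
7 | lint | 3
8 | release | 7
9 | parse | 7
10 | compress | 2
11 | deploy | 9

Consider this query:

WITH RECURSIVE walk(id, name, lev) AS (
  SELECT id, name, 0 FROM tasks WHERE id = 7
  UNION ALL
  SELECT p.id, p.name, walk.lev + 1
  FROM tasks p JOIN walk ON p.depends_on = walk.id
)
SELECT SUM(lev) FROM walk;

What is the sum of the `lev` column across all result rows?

4

Base: id=7 (lint) at lev 0.
Iteration 1: rows with depends_on in {7} -> release (id 8, lev 1), parse (id 9, lev 1).
Iteration 2: rows with depends_on in {8,9} -> deploy (id 11, lev 2).
Iteration 3: no rows with depends_on in {11}; recursion stops.
SUM(lev) = 0 + 1 + 1 + 2 = 4.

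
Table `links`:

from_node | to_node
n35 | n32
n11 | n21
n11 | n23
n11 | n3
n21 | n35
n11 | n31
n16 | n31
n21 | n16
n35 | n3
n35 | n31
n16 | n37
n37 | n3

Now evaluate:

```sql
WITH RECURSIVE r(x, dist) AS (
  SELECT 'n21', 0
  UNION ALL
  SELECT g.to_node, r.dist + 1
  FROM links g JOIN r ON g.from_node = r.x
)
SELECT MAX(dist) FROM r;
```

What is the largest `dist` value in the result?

3

Base: (n21, dist=0).
Iteration 1: edges from {n21} -> (n16, dist=1), (n35, dist=1).
Iteration 2: edges from {n16,n35} -> (n3, dist=2), (n31, dist=2) x2, (n32, dist=2), (n37, dist=2). [UNION ALL keeps all 5 new rows, including repeats]
Iteration 3: edges from {n3,n31,n32,n37} -> (n3, dist=3).
Iteration 4: no outgoing edges from {n3}; recursion stops.
dist values: 0, 1, 1, 2, 2, 2, 2, 2, 3; the maximum is 3.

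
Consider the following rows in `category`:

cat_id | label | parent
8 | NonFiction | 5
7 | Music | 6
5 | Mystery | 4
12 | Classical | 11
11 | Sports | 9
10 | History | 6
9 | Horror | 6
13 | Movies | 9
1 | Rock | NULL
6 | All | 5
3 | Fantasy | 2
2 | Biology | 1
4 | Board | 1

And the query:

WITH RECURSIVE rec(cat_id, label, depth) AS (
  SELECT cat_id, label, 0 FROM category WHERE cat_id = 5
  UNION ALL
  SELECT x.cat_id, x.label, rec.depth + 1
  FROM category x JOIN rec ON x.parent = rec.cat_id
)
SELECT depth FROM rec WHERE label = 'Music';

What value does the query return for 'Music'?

2

Base: cat_id=5 (Mystery) at depth 0.
Iteration 1: rows with parent in {5} -> All (id 6, depth 1), NonFiction (id 8, depth 1).
Iteration 2: rows with parent in {6,8} -> Music (id 7, depth 2), Horror (id 9, depth 2), History (id 10, depth 2).
Iteration 3: rows with parent in {7,9,10} -> Sports (id 11, depth 3), Movies (id 13, depth 3).
Iteration 4: rows with parent in {11,13} -> Classical (id 12, depth 4).
Iteration 5: no rows with parent in {12}; recursion stops.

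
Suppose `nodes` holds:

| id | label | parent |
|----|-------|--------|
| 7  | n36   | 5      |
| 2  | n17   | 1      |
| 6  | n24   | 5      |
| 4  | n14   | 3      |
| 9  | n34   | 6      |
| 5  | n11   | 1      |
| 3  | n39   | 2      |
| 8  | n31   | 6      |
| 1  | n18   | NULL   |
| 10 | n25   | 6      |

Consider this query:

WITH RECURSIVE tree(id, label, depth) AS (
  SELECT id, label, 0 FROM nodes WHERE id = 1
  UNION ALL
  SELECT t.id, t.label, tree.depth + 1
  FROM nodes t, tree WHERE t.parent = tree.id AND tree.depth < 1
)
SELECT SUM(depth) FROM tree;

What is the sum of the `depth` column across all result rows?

Base: id=1 (n18) at depth 0.
Iteration 1: rows with parent in {1} -> n17 (id 2, depth 1), n11 (id 5, depth 1).
Iteration 2: depth < 1 fails for all current rows; recursion stops.
SUM(depth) = 0 + 1 + 1 = 2.

2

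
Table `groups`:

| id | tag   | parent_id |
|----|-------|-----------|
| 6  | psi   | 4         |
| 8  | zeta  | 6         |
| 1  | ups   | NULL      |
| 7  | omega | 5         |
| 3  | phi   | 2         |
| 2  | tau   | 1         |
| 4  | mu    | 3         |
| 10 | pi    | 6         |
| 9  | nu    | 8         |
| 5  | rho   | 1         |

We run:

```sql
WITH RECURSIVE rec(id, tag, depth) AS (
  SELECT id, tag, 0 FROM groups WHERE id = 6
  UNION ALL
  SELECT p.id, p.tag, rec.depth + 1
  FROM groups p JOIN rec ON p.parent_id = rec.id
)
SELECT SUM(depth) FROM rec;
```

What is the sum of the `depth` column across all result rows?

4

Base: id=6 (psi) at depth 0.
Iteration 1: rows with parent_id in {6} -> zeta (id 8, depth 1), pi (id 10, depth 1).
Iteration 2: rows with parent_id in {8,10} -> nu (id 9, depth 2).
Iteration 3: no rows with parent_id in {9}; recursion stops.
SUM(depth) = 0 + 1 + 1 + 2 = 4.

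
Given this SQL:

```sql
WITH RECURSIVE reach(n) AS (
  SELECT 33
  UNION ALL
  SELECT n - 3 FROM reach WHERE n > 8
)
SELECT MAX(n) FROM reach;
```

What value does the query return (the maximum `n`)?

33

Base: n=33.
Iteration 1: 33 > 8 holds -> n = 33 - 3 = 30.
Iteration 2: 30 > 8 holds -> n = 30 - 3 = 27.
Iteration 3: 27 > 8 holds -> n = 27 - 3 = 24.
Iteration 4: 24 > 8 holds -> n = 24 - 3 = 21.
Iteration 5: 21 > 8 holds -> n = 21 - 3 = 18.
Iteration 6: 18 > 8 holds -> n = 18 - 3 = 15.
Iteration 7: 15 > 8 holds -> n = 15 - 3 = 12.
Iteration 8: 12 > 8 holds -> n = 12 - 3 = 9.
Iteration 9: 9 > 8 holds -> n = 9 - 3 = 6.
Iteration 10: 6 > 8 fails; recursion stops.
n values: 33, 30, 27, 24, 21, 18, 15, 12, 9, 6; the maximum is 33.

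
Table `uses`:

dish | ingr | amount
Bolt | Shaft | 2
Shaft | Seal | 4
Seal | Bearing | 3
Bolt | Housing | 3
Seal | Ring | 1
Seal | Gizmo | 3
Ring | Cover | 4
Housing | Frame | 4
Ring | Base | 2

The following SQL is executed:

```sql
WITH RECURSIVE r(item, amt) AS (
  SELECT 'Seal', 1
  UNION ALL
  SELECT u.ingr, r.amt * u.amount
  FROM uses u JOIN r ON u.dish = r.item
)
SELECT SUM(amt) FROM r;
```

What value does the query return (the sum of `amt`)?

14

Base: (Seal, amt=1).
Iteration 1: components of {Seal} -> Bearing = 1*3 = 3, Gizmo = 1*3 = 3, Ring = 1*1 = 1.
Iteration 2: components of {Bearing,Gizmo,Ring} -> Base = 1*2 = 2, Cover = 1*4 = 4.
Iteration 3: no further components; recursion stops.
SUM(amt) = 1 + 3 + 1 + 3 + 4 + 2 = 14.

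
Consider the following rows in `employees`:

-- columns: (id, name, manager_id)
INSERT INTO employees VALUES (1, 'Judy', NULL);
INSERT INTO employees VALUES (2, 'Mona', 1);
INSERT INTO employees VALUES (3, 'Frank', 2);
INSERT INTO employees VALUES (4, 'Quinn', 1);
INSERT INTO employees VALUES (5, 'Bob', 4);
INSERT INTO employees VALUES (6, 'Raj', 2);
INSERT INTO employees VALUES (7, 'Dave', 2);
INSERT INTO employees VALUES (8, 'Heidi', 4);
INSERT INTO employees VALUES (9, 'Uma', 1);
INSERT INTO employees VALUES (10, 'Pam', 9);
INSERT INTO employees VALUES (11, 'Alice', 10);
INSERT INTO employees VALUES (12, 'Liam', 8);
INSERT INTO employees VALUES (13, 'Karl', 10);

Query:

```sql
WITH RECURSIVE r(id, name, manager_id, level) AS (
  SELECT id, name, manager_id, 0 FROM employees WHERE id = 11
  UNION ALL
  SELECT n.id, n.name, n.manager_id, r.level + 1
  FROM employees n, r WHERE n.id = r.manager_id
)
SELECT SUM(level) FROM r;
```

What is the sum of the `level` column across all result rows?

6

Base: id=11 (Alice), manager_id=10, level 0.
Iteration 1: join on id=10 -> Pam (id 10, manager_id=9, level 1).
Iteration 2: join on id=9 -> Uma (id 9, manager_id=1, level 2).
Iteration 3: join on id=1 -> Judy (id 1, manager_id=NULL, level 3).
Iteration 4: manager_id is NULL; no match; recursion stops.
SUM(level) = 0 + 1 + 2 + 3 = 6.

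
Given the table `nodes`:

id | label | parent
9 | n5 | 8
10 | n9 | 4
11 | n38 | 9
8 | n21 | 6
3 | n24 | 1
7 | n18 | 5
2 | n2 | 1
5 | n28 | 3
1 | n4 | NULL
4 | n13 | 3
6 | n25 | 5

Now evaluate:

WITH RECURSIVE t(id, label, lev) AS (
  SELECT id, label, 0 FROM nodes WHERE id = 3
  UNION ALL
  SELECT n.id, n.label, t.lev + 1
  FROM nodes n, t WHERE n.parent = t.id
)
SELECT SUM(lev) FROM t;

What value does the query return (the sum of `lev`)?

Base: id=3 (n24) at lev 0.
Iteration 1: rows with parent in {3} -> n13 (id 4, lev 1), n28 (id 5, lev 1).
Iteration 2: rows with parent in {4,5} -> n25 (id 6, lev 2), n18 (id 7, lev 2), n9 (id 10, lev 2).
Iteration 3: rows with parent in {6,7,10} -> n21 (id 8, lev 3).
Iteration 4: rows with parent in {8} -> n5 (id 9, lev 4).
Iteration 5: rows with parent in {9} -> n38 (id 11, lev 5).
Iteration 6: no rows with parent in {11}; recursion stops.
SUM(lev) = 0 + 1 + 1 + 2 + 2 + 2 + 3 + 4 + 5 = 20.

20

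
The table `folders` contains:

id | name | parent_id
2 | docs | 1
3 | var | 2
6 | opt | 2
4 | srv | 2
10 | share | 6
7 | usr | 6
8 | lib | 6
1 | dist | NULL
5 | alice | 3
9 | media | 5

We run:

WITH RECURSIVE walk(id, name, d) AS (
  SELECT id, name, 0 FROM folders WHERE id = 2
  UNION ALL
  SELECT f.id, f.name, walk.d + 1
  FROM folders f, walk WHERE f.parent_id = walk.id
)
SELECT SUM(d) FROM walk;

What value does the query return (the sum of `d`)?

14

Base: id=2 (docs) at d 0.
Iteration 1: rows with parent_id in {2} -> var (id 3, d 1), srv (id 4, d 1), opt (id 6, d 1).
Iteration 2: rows with parent_id in {3,4,6} -> alice (id 5, d 2), usr (id 7, d 2), lib (id 8, d 2), share (id 10, d 2).
Iteration 3: rows with parent_id in {5,7,8,10} -> media (id 9, d 3).
Iteration 4: no rows with parent_id in {9}; recursion stops.
SUM(d) = 0 + 1 + 1 + 1 + 2 + 2 + 2 + 2 + 3 = 14.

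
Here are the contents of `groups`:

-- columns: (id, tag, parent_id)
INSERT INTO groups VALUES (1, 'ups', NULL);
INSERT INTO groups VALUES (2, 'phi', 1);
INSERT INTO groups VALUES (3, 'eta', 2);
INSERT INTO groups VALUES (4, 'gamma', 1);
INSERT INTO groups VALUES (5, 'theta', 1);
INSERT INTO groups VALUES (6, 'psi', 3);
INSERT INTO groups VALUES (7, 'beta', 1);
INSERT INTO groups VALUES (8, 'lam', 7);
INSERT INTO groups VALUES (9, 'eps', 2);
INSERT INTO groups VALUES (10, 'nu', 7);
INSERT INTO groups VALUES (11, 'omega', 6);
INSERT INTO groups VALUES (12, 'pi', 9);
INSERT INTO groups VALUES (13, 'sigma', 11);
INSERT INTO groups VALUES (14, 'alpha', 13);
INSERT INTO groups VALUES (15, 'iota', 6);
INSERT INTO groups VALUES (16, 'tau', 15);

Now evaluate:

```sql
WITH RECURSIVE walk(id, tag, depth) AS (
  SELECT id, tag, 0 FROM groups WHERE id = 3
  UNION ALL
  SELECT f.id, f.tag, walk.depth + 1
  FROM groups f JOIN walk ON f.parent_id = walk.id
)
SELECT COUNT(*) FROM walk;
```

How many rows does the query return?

7

Base: id=3 (eta) at depth 0.
Iteration 1: rows with parent_id in {3} -> psi (id 6, depth 1).
Iteration 2: rows with parent_id in {6} -> omega (id 11, depth 2), iota (id 15, depth 2).
Iteration 3: rows with parent_id in {11,15} -> sigma (id 13, depth 3), tau (id 16, depth 3).
Iteration 4: rows with parent_id in {13,16} -> alpha (id 14, depth 4).
Iteration 5: no rows with parent_id in {14}; recursion stops.
Total rows emitted: 7.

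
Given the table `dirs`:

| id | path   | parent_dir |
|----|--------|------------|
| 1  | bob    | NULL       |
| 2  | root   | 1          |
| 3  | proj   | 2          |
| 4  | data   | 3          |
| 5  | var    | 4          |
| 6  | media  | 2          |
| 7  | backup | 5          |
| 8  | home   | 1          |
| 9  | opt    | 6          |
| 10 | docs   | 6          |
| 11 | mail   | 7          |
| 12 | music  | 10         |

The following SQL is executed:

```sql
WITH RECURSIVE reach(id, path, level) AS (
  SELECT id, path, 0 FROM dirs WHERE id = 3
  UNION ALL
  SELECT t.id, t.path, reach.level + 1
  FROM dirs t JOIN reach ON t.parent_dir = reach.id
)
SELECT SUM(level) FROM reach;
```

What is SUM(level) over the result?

10

Base: id=3 (proj) at level 0.
Iteration 1: rows with parent_dir in {3} -> data (id 4, level 1).
Iteration 2: rows with parent_dir in {4} -> var (id 5, level 2).
Iteration 3: rows with parent_dir in {5} -> backup (id 7, level 3).
Iteration 4: rows with parent_dir in {7} -> mail (id 11, level 4).
Iteration 5: no rows with parent_dir in {11}; recursion stops.
SUM(level) = 0 + 1 + 2 + 3 + 4 = 10.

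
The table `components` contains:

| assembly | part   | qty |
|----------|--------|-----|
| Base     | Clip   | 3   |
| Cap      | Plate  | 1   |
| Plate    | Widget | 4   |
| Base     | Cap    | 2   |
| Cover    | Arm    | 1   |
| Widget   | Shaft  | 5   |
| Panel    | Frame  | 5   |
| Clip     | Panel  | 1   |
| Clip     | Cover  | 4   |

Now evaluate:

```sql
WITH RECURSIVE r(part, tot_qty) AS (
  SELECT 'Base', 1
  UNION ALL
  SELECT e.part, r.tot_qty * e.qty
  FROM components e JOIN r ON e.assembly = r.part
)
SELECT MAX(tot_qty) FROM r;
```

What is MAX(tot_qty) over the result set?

40

Base: (Base, tot_qty=1).
Iteration 1: components of {Base} -> Cap = 1*2 = 2, Clip = 1*3 = 3.
Iteration 2: components of {Cap,Clip} -> Cover = 3*4 = 12, Panel = 3*1 = 3, Plate = 2*1 = 2.
Iteration 3: components of {Cover,Panel,Plate} -> Arm = 12*1 = 12, Frame = 3*5 = 15, Widget = 2*4 = 8.
Iteration 4: components of {Arm,Frame,Widget} -> Shaft = 8*5 = 40.
Iteration 5: no further components; recursion stops.
tot_qty values: 1, 3, 2, 3, 12, 2, 15, 12, 8, 40; the maximum is 40.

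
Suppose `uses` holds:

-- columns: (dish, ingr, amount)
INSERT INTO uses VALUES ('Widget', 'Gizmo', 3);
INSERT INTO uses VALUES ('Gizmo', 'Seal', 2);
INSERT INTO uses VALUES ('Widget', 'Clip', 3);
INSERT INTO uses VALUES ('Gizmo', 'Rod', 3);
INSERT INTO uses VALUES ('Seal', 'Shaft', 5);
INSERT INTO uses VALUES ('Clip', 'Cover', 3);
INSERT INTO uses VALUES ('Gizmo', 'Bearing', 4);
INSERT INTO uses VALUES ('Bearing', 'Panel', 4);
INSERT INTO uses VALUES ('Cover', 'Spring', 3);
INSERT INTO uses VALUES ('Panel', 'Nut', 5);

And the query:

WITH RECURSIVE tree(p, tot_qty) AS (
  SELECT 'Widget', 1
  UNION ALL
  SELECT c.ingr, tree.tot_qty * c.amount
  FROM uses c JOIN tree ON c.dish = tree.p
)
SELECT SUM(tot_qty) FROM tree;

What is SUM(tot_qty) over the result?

388

Base: (Widget, tot_qty=1).
Iteration 1: components of {Widget} -> Clip = 1*3 = 3, Gizmo = 1*3 = 3.
Iteration 2: components of {Clip,Gizmo} -> Bearing = 3*4 = 12, Cover = 3*3 = 9, Rod = 3*3 = 9, Seal = 3*2 = 6.
Iteration 3: components of {Bearing,Cover,Rod,Seal} -> Panel = 12*4 = 48, Shaft = 6*5 = 30, Spring = 9*3 = 27.
Iteration 4: components of {Panel,Shaft,Spring} -> Nut = 48*5 = 240.
Iteration 5: no further components; recursion stops.
SUM(tot_qty) = 1 + 3 + 3 + 6 + 9 + 12 + 9 + 30 + 48 + 27 + 240 = 388.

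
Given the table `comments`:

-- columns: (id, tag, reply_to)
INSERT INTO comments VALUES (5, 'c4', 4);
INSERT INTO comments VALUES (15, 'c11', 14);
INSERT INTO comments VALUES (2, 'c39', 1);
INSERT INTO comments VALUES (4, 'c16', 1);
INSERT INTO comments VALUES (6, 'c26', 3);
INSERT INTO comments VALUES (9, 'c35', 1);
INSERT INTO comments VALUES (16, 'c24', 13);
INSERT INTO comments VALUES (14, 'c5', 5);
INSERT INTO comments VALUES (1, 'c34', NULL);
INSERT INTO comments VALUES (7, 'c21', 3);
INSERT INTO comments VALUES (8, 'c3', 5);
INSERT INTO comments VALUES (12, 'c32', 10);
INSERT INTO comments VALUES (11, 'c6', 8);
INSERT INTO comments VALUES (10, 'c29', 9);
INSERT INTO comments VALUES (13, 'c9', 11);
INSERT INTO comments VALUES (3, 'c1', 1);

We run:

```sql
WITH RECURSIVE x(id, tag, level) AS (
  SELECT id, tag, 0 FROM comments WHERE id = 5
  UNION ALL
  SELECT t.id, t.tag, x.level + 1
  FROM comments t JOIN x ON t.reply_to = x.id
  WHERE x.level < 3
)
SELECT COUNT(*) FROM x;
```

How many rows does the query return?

6

Base: id=5 (c4) at level 0.
Iteration 1: rows with reply_to in {5} -> c3 (id 8, level 1), c5 (id 14, level 1).
Iteration 2: rows with reply_to in {8,14} -> c6 (id 11, level 2), c11 (id 15, level 2).
Iteration 3: rows with reply_to in {11,15} -> c9 (id 13, level 3).
Iteration 4: level < 3 fails for all current rows; recursion stops.
Total rows emitted: 6.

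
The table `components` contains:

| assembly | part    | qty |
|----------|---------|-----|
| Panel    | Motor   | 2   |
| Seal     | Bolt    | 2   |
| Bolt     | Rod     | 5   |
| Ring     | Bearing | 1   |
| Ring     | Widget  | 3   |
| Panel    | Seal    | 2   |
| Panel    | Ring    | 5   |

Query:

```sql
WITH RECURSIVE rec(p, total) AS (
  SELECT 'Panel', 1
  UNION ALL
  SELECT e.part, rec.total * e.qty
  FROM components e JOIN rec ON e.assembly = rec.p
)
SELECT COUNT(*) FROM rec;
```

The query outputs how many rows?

8

Base: (Panel, total=1).
Iteration 1: components of {Panel} -> Motor = 1*2 = 2, Ring = 1*5 = 5, Seal = 1*2 = 2.
Iteration 2: components of {Motor,Ring,Seal} -> Bearing = 5*1 = 5, Bolt = 2*2 = 4, Widget = 5*3 = 15.
Iteration 3: components of {Bearing,Bolt,Widget} -> Rod = 4*5 = 20.
Iteration 4: no further components; recursion stops.
Total rows emitted: 8.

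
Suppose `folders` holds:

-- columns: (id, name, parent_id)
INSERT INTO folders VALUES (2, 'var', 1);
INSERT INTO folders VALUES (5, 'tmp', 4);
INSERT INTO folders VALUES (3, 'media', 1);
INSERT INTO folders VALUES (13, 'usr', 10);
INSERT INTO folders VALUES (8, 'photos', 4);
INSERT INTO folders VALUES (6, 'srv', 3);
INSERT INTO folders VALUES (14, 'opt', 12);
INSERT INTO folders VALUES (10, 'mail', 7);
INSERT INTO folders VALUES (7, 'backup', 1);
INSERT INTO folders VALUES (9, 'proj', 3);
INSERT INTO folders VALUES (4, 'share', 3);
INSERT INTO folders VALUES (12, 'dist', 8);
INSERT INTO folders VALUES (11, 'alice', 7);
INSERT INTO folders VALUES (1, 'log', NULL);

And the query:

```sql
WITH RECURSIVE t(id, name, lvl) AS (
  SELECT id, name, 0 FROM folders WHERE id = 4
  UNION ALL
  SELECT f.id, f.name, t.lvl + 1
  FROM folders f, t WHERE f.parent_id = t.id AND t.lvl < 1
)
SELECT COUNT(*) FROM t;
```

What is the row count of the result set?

3

Base: id=4 (share) at lvl 0.
Iteration 1: rows with parent_id in {4} -> tmp (id 5, lvl 1), photos (id 8, lvl 1).
Iteration 2: lvl < 1 fails for all current rows; recursion stops.
Total rows emitted: 3.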